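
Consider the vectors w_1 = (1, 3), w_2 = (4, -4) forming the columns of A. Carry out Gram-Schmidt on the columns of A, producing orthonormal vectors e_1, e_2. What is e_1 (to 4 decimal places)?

w_1 = (1, 3); ‖w_1‖ = 3.1623, so e_1 = (0.3162, 0.9487).

e_1 = (0.3162, 0.9487)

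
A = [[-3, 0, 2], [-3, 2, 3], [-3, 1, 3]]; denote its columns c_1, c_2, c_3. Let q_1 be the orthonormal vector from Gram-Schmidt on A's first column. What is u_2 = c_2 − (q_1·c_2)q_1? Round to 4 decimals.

q_1 = c_1/‖c_1‖ = (-3, -3, -3)/5.1962 = (-0.5774, -0.5774, -0.5774).
r_{12} = q_1·c_2 = -1.7321.
u_2 = c_2 + 1.7321·q_1 = (-1.0000, 1.0000, 0.0000).

u_2 = (-1.0000, 1.0000, 0.0000)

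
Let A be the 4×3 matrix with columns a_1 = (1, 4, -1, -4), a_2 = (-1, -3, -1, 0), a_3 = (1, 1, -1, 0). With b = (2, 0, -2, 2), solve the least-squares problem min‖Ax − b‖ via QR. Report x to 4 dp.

a_1 = (1, 4, -1, -4); ‖a_1‖ = 5.8310, so e_1 = (0.1715, 0.6860, -0.1715, -0.6860).
e_1·a_2 = 0.1715·(-1) + 0.6860·(-3) + (-0.1715)·(-1) + (-0.6860)·0 = -2.0580.
u_2 = a_2 + 2.0580·e_1 = (-0.6471, -1.5882, -1.3529, -1.4118).
‖u_2‖ = 2.6009, so e_2 = (-0.2488, -0.6106, -0.5202, -0.5428).
e_1·a_3 = 0.1715·1 + 0.6860·1 + (-0.1715)·(-1) + (-0.6860)·0 = 1.0290; e_2·a_3 = (-0.2488)·1 + (-0.6106)·1 + (-0.5202)·(-1) + (-0.5428)·0 = -0.3392.
u_3 = a_3 − 1.0290·e_1 + 0.3392·e_2 = (0.7391, 0.0870, -1.0000, 0.5217).
‖u_3‖ = 1.3513, so e_3 = (0.5470, 0.0643, -0.7400, 0.3861).
Qᵀb = (-0.6860, -0.5428, 3.3461).
Back-substitute: x_3 = 3.3461/1.3513 = 2.4762.
x_2 = (-0.5428 + 0.3392·2.4762)/2.6009 = 0.1143.
x_1 = (-0.6860 + 2.0580·0.1143 − 1.0290·2.4762)/5.8310 = -0.5143.

x = (-0.5143, 0.1143, 2.4762)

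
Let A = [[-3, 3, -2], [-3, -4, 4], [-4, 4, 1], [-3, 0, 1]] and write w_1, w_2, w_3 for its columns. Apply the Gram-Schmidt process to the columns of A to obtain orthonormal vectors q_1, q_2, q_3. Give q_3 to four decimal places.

q_1 = w_1/‖w_1‖ = (-3, -3, -4, -3)/6.5574 = (-0.4575, -0.4575, -0.6100, -0.4575).
r_{12} = q_1·w_2 = -1.9825.
u_2 = w_2 + 1.9825·q_1 = (2.0930, -4.9070, 2.7907, -0.9070).
‖u_2‖ = 6.0885, so q_2 = (0.3438, -0.8059, 0.4584, -0.1490).
r_{13} = q_1·w_3 = -1.9825; r_{23} = q_2·w_3 = -3.6019.
u_3 = w_3 + 1.9825·q_1 + 3.6019·q_2 = (-1.6688, 0.1901, 1.4417, -0.4435).
‖u_3‖ = 2.2574, so q_3 = (-0.7392, 0.0842, 0.6386, -0.1965).

q_3 = (-0.7392, 0.0842, 0.6386, -0.1965)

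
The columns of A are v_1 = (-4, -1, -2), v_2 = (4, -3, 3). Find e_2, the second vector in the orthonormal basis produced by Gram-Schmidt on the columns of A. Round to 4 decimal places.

e_1 = v_1/‖v_1‖ = (-4, -1, -2)/4.5826 = (-0.8729, -0.2182, -0.4364).
r_{12} = e_1·v_2 = -4.1461.
u_2 = v_2 + 4.1461·e_1 = (0.3810, -3.9048, 1.1905).
‖u_2‖ = 4.0999, so e_2 = (0.0929, -0.9524, 0.2904).

e_2 = (0.0929, -0.9524, 0.2904)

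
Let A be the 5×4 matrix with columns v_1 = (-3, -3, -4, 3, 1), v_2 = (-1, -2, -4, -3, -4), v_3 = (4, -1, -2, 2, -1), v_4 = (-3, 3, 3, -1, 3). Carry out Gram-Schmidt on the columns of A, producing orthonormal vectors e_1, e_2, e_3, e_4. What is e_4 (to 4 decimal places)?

e_4 = (0.0370, 0.7209, -0.5923, -0.1415, 0.3287)

e_1 = v_1/‖v_1‖ = (-3, -3, -4, 3, 1)/6.6332 = (-0.4523, -0.4523, -0.6030, 0.4523, 0.1508).
r_{12} = e_1·v_2 = 1.8091.
u_2 = v_2 − 1.8091·e_1 = (-0.1818, -1.1818, -2.9091, -3.8182, -4.2727).
‖u_2‖ = 6.5366, so e_2 = (-0.0278, -0.1808, -0.4450, -0.5841, -0.6537).
r_{13} = e_1·v_3 = 0.6030; r_{23} = e_2·v_3 = 0.4450.
u_3 = v_3 − 0.6030·e_1 − 0.4450·e_2 = (4.2851, -0.6468, -1.4383, 1.9872, -0.8000).
‖u_3‖ = 5.0436, so e_3 = (0.8496, -0.1282, -0.2852, 0.3940, -0.1586).
r_{14} = e_1·v_4 = -1.8091; r_{24} = e_2·v_4 = -3.1710; r_{34} = e_3·v_4 = -4.6589.
u_4 = v_4 + 1.8091·e_1 + 3.1710·e_2 + 4.6589·e_3 = (0.0519, 1.0110, -0.8307, -0.1984, 0.4610).
‖u_4‖ = 1.4025, so e_4 = (0.0370, 0.7209, -0.5923, -0.1415, 0.3287).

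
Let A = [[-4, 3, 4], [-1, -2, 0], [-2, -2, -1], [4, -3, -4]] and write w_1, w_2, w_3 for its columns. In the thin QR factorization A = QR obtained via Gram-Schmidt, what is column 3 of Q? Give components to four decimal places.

e_3 = (0.0560, 0.7838, -0.6159, -0.0560)

e_1 = w_1/‖w_1‖ = (-4, -1, -2, 4)/6.0828 = (-0.6576, -0.1644, -0.3288, 0.6576).
r_{12} = e_1·w_2 = -2.9592.
u_2 = w_2 + 2.9592·e_1 = (1.0541, -2.4865, -2.9730, -1.0541).
‖u_2‖ = 4.1525, so e_2 = (0.2538, -0.5988, -0.7159, -0.2538).
r_{13} = e_1·w_3 = -4.9320; r_{23} = e_2·w_3 = 2.7466.
u_3 = w_3 + 4.9320·e_1 − 2.7466·e_2 = (0.0596, 0.8339, -0.6552, -0.0596).
‖u_3‖ = 1.0638, so e_3 = (0.0560, 0.7838, -0.6159, -0.0560).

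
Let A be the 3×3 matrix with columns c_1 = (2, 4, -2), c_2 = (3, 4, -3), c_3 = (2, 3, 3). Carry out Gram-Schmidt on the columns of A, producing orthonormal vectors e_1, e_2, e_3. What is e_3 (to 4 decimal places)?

e_3 = (0.7071, 0.0000, 0.7071)

c_1 = (2, 4, -2); ‖c_1‖ = 4.8990, so e_1 = (0.4082, 0.8165, -0.4082).
e_1·c_2 = 0.4082·3 + 0.8165·4 + (-0.4082)·(-3) = 5.7155.
u_2 = c_2 − 5.7155·e_1 = (0.6667, -0.6667, -0.6667).
‖u_2‖ = 1.1547, so e_2 = (0.5774, -0.5774, -0.5774).
e_1·c_3 = 0.4082·2 + 0.8165·3 + (-0.4082)·3 = 2.0412; e_2·c_3 = 0.5774·2 + (-0.5774)·3 + (-0.5774)·3 = -2.3094.
u_3 = c_3 − 2.0412·e_1 + 2.3094·e_2 = (2.5000, 0.0000, 2.5000).
‖u_3‖ = 3.5355, so e_3 = (0.7071, 0.0000, 0.7071).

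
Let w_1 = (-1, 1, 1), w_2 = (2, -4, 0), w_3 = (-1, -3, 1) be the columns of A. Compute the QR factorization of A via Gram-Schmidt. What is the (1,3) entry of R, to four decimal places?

r_{13} = -0.5774

w_1 = (-1, 1, 1); ‖w_1‖ = 1.7321, so e_1 = (-0.5774, 0.5774, 0.5774).
r_{13} = e_1·w_3 = -0.5774.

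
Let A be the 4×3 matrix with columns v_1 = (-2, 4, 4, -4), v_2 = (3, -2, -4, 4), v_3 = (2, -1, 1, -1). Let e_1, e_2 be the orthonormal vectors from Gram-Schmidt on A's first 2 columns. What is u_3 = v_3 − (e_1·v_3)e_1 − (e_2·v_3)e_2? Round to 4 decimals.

u_3 = (2.0000, -1.0000, 1.0000, -1.0000)

e_1 = v_1/‖v_1‖ = (-2, 4, 4, -4)/7.2111 = (-0.2774, 0.5547, 0.5547, -0.5547).
r_{12} = e_1·v_2 = -6.3791.
u_2 = v_2 + 6.3791·e_1 = (1.2308, 1.5385, -0.4615, 0.4615).
‖u_2‖ = 2.0755, so e_2 = (0.5930, 0.7412, -0.2224, 0.2224).
r_{13} = e_1·v_3 = 0.0000; r_{23} = e_2·v_3 = 0.0000.
u_3 = v_3 + 0.0000·e_1 − 0.0000·e_2 = (2.0000, -1.0000, 1.0000, -1.0000).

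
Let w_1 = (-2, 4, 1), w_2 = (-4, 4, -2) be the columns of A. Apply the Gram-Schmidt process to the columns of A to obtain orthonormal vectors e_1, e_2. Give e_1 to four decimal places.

e_1 = (-0.4364, 0.8729, 0.2182)

e_1 = w_1/‖w_1‖ = (-2, 4, 1)/4.5826 = (-0.4364, 0.8729, 0.2182).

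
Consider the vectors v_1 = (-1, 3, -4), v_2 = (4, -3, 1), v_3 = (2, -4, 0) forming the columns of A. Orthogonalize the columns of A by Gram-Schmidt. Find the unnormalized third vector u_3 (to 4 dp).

u_3 = (-0.9767, -1.6279, -0.9767)

v_1 = (-1, 3, -4); ‖v_1‖ = 5.0990, so q_1 = (-0.1961, 0.5883, -0.7845).
q_1·v_2 = (-0.1961)·4 + 0.5883·(-3) + (-0.7845)·1 = -3.3340.
u_2 = v_2 + 3.3340·q_1 = (3.3462, -1.0385, -1.6154).
‖u_2‖ = 3.8581, so q_2 = (0.8673, -0.2692, -0.4187).
q_1·v_3 = (-0.1961)·2 + 0.5883·(-4) + (-0.7845)·0 = -2.7456; q_2·v_3 = 0.8673·2 + (-0.2692)·(-4) + (-0.4187)·0 = 2.8113.
u_3 = v_3 + 2.7456·q_1 − 2.8113·q_2 = (-0.9767, -1.6279, -0.9767).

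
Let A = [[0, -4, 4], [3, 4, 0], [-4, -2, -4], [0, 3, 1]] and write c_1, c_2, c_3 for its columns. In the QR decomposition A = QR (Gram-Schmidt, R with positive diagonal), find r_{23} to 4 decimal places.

r_{23} = -3.3054

c_1 = (0, 3, -4, 0); ‖c_1‖ = 5.0000, so e_1 = (0.0000, 0.6000, -0.8000, 0.0000).
e_1·c_2 = 0.0000·(-4) + 0.6000·4 + (-0.8000)·(-2) + 0.0000·3 = 4.0000.
u_2 = c_2 − 4.0000·e_1 = (-4.0000, 1.6000, 1.2000, 3.0000).
‖u_2‖ = 5.3852, so e_2 = (-0.7428, 0.2971, 0.2228, 0.5571).
r_{23} = e_2·c_3 = -3.3054.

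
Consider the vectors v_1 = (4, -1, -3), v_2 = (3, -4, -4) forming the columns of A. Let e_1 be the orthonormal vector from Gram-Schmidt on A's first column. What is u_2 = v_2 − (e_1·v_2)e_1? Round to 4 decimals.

v_1 = (4, -1, -3); ‖v_1‖ = 5.0990, so e_1 = (0.7845, -0.1961, -0.5883).
e_1·v_2 = 0.7845·3 + (-0.1961)·(-4) + (-0.5883)·(-4) = 5.4913.
u_2 = v_2 − 5.4913·e_1 = (-1.3077, -2.9231, -0.7692).

u_2 = (-1.3077, -2.9231, -0.7692)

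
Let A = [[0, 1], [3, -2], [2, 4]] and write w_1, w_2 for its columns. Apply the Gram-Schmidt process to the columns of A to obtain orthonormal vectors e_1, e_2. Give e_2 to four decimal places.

w_1 = (0, 3, 2); ‖w_1‖ = 3.6056, so e_1 = (0.0000, 0.8321, 0.5547).
e_1·w_2 = 0.0000·1 + 0.8321·(-2) + 0.5547·4 = 0.5547.
u_2 = w_2 − 0.5547·e_1 = (1.0000, -2.4615, 3.6923).
‖u_2‖ = 4.5489, so e_2 = (0.2198, -0.5411, 0.8117).

e_2 = (0.2198, -0.5411, 0.8117)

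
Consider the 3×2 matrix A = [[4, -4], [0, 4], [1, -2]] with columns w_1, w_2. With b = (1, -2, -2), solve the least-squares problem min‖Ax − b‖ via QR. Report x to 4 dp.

w_1 = (4, 0, 1); ‖w_1‖ = 4.1231, so e_1 = (0.9701, 0.0000, 0.2425).
e_1·w_2 = 0.9701·(-4) + 0.0000·4 + 0.2425·(-2) = -4.3656.
u_2 = w_2 + 4.3656·e_1 = (0.2353, 4.0000, -0.9412).
‖u_2‖ = 4.1160, so e_2 = (0.0572, 0.9718, -0.2287).
Qᵀb = (0.4851, -1.4292).
Back-substitute: x_2 = -1.4292/4.1160 = -0.3472.
x_1 = (0.4851 + 4.3656·(-0.3472))/4.1231 = -0.2500.

x = (-0.2500, -0.3472)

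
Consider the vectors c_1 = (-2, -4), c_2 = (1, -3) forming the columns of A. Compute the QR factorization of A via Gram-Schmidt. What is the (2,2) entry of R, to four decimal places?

c_1 = (-2, -4); ‖c_1‖ = 4.4721, so q_1 = (-0.4472, -0.8944).
q_1·c_2 = (-0.4472)·1 + (-0.8944)·(-3) = 2.2361.
u_2 = c_2 − 2.2361·q_1 = (2.0000, -1.0000).
r_{22} = ‖u_2‖ = 2.2361.

r_{22} = 2.2361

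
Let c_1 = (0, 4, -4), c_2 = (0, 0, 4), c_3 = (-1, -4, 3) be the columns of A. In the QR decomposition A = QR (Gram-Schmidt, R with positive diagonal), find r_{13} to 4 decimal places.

e_1 = c_1/‖c_1‖ = (0, 4, -4)/5.6569 = (0.0000, 0.7071, -0.7071).
r_{13} = e_1·c_3 = -4.9497.

r_{13} = -4.9497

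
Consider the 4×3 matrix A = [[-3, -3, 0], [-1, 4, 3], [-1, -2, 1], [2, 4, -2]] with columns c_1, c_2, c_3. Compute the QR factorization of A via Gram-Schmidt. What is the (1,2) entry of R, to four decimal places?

r_{12} = 3.8730

c_1 = (-3, -1, -1, 2); ‖c_1‖ = 3.8730, so e_1 = (-0.7746, -0.2582, -0.2582, 0.5164).
r_{12} = e_1·c_2 = 3.8730.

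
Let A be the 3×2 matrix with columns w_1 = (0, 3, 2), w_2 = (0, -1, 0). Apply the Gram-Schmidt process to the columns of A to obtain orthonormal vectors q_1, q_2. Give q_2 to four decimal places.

w_1 = (0, 3, 2); ‖w_1‖ = 3.6056, so q_1 = (0.0000, 0.8321, 0.5547).
q_1·w_2 = 0.0000·0 + 0.8321·(-1) + 0.5547·0 = -0.8321.
u_2 = w_2 + 0.8321·q_1 = (0.0000, -0.3077, 0.4615).
‖u_2‖ = 0.5547, so q_2 = (0.0000, -0.5547, 0.8321).

q_2 = (0.0000, -0.5547, 0.8321)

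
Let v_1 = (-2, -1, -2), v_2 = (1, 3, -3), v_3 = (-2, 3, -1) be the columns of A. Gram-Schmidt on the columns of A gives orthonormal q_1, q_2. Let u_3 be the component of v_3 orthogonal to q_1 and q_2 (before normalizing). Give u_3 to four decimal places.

u_3 = (-1.9588, 1.7412, 1.0882)

q_1 = v_1/‖v_1‖ = (-2, -1, -2)/3.0000 = (-0.6667, -0.3333, -0.6667).
r_{12} = q_1·v_2 = 0.3333.
u_2 = v_2 − 0.3333·q_1 = (1.2222, 3.1111, -2.7778).
‖u_2‖ = 4.3461, so q_2 = (0.2812, 0.7158, -0.6391).
r_{13} = q_1·v_3 = 1.0000; r_{23} = q_2·v_3 = 2.2242.
u_3 = v_3 − 1.0000·q_1 − 2.2242·q_2 = (-1.9588, 1.7412, 1.0882).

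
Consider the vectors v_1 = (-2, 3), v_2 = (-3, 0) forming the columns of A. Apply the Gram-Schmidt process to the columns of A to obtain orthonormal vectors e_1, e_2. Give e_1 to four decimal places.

e_1 = v_1/‖v_1‖ = (-2, 3)/3.6056 = (-0.5547, 0.8321).

e_1 = (-0.5547, 0.8321)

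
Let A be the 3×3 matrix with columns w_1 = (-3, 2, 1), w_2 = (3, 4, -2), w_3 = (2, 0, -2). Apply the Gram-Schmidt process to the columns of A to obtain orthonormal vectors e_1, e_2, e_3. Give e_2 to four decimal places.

e_2 = (0.4426, 0.8316, -0.3353)

w_1 = (-3, 2, 1); ‖w_1‖ = 3.7417, so e_1 = (-0.8018, 0.5345, 0.2673).
e_1·w_2 = (-0.8018)·3 + 0.5345·4 + 0.2673·(-2) = -0.8018.
u_2 = w_2 + 0.8018·e_1 = (2.3571, 4.4286, -1.7857).
‖u_2‖ = 5.3251, so e_2 = (0.4426, 0.8316, -0.3353).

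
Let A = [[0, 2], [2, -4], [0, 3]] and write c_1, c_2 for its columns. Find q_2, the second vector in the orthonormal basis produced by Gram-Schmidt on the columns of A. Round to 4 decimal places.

q_2 = (0.5547, 0.0000, 0.8321)

c_1 = (0, 2, 0); ‖c_1‖ = 2.0000, so q_1 = (0.0000, 1.0000, 0.0000).
q_1·c_2 = 0.0000·2 + 1.0000·(-4) + 0.0000·3 = -4.0000.
u_2 = c_2 + 4.0000·q_1 = (2.0000, 0.0000, 3.0000).
‖u_2‖ = 3.6056, so q_2 = (0.5547, 0.0000, 0.8321).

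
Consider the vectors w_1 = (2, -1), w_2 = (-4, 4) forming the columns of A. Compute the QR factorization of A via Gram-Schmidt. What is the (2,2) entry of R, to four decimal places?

w_1 = (2, -1); ‖w_1‖ = 2.2361, so e_1 = (0.8944, -0.4472).
e_1·w_2 = 0.8944·(-4) + (-0.4472)·4 = -5.3666.
u_2 = w_2 + 5.3666·e_1 = (0.8000, 1.6000).
r_{22} = ‖u_2‖ = 1.7889.

r_{22} = 1.7889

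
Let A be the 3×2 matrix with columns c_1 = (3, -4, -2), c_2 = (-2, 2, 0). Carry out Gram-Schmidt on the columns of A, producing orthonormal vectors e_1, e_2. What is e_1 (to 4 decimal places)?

e_1 = c_1/‖c_1‖ = (3, -4, -2)/5.3852 = (0.5571, -0.7428, -0.3714).

e_1 = (0.5571, -0.7428, -0.3714)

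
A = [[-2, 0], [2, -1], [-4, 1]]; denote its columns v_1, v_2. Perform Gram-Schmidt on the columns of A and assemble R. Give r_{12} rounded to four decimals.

r_{12} = -1.2247

e_1 = v_1/‖v_1‖ = (-2, 2, -4)/4.8990 = (-0.4082, 0.4082, -0.8165).
r_{12} = e_1·v_2 = -1.2247.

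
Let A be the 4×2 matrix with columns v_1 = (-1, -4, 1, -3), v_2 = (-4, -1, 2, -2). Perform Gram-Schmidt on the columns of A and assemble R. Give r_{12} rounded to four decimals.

v_1 = (-1, -4, 1, -3); ‖v_1‖ = 5.1962, so e_1 = (-0.1925, -0.7698, 0.1925, -0.5774).
r_{12} = e_1·v_2 = 3.0792.

r_{12} = 3.0792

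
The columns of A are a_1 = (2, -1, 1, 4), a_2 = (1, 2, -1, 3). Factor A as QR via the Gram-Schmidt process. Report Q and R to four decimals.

a_1 = (2, -1, 1, 4); ‖a_1‖ = 4.6904, so e_1 = (0.4264, -0.2132, 0.2132, 0.8528).
e_1·a_2 = 0.4264·1 + (-0.2132)·2 + 0.2132·(-1) + 0.8528·3 = 2.3452.
u_2 = a_2 − 2.3452·e_1 = (0.0000, 2.5000, -1.5000, 1.0000).
‖u_2‖ = 3.0822, so e_2 = (0.0000, 0.8111, -0.4867, 0.3244).

Q = [[0.4264, 0.0000], [-0.2132, 0.8111], [0.2132, -0.4867], [0.8528, 0.3244]], R = [[4.6904, 2.3452], [0.0000, 3.0822]]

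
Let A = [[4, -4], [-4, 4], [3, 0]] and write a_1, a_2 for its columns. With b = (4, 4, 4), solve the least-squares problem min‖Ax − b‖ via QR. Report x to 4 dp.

x = (1.3333, 1.3333)

a_1 = (4, -4, 3); ‖a_1‖ = 6.4031, so e_1 = (0.6247, -0.6247, 0.4685).
e_1·a_2 = 0.6247·(-4) + (-0.6247)·4 + 0.4685·0 = -4.9976.
u_2 = a_2 + 4.9976·e_1 = (-0.8780, 0.8780, 2.3415).
‖u_2‖ = 2.6504, so e_2 = (-0.3313, 0.3313, 0.8835).
Qᵀb = (1.8741, 3.5338).
Back-substitute: x_2 = 3.5338/2.6504 = 1.3333.
x_1 = (1.8741 + 4.9976·1.3333)/6.4031 = 1.3333.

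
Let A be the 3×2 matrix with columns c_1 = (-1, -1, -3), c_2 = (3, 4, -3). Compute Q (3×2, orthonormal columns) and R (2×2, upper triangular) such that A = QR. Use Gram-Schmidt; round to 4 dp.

Q = [[-0.3015, 0.5486], [-0.3015, 0.7210], [-0.9045, -0.4232]], R = [[3.3166, 0.6030], [0.0000, 5.7997]]

c_1 = (-1, -1, -3); ‖c_1‖ = 3.3166, so q_1 = (-0.3015, -0.3015, -0.9045).
q_1·c_2 = (-0.3015)·3 + (-0.3015)·4 + (-0.9045)·(-3) = 0.6030.
u_2 = c_2 − 0.6030·q_1 = (3.1818, 4.1818, -2.4545).
‖u_2‖ = 5.7997, so q_2 = (0.5486, 0.7210, -0.4232).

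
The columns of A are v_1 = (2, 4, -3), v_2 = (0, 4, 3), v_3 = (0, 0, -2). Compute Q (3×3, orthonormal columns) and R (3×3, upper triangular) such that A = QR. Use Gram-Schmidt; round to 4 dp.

Q = [[0.3714, -0.1000, -0.9231], [0.7428, 0.6285, 0.2308], [-0.5571, 0.7713, -0.3077]], R = [[5.3852, 1.2999, 1.1142], [0.0000, 4.8281, -1.5427], [0.0000, 0.0000, 0.6154]]

v_1 = (2, 4, -3); ‖v_1‖ = 5.3852, so q_1 = (0.3714, 0.7428, -0.5571).
q_1·v_2 = 0.3714·0 + 0.7428·4 + (-0.5571)·3 = 1.2999.
u_2 = v_2 − 1.2999·q_1 = (-0.4828, 3.0345, 3.7241).
‖u_2‖ = 4.8281, so q_2 = (-0.1000, 0.6285, 0.7713).
q_1·v_3 = 0.3714·0 + 0.7428·0 + (-0.5571)·(-2) = 1.1142; q_2·v_3 = (-0.1000)·0 + 0.6285·0 + 0.7713·(-2) = -1.5427.
u_3 = v_3 − 1.1142·q_1 + 1.5427·q_2 = (-0.5680, 0.1420, -0.1893).
‖u_3‖ = 0.6154, so q_3 = (-0.9231, 0.2308, -0.3077).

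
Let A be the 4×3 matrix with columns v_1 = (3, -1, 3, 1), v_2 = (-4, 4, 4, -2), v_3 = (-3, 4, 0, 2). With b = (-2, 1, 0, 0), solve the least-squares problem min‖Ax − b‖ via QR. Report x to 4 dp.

x = (-0.2297, 0.1381, 0.1434)

v_1 = (3, -1, 3, 1); ‖v_1‖ = 4.4721, so q_1 = (0.6708, -0.2236, 0.6708, 0.2236).
q_1·v_2 = 0.6708·(-4) + (-0.2236)·4 + 0.6708·4 + 0.2236·(-2) = -1.3416.
u_2 = v_2 + 1.3416·q_1 = (-3.1000, 3.7000, 4.9000, -1.7000).
‖u_2‖ = 7.0852, so q_2 = (-0.4375, 0.5222, 0.6916, -0.2399).
q_1·v_3 = 0.6708·(-3) + (-0.2236)·4 + 0.6708·0 + 0.2236·2 = -2.4597; q_2·v_3 = (-0.4375)·(-3) + 0.5222·4 + 0.6916·0 + (-0.2399)·2 = 2.9216.
u_3 = v_3 + 2.4597·q_1 − 2.9216·q_2 = (-0.0717, 1.9243, -0.3705, 3.2510).
‖u_3‖ = 3.7966, so q_3 = (-0.0189, 0.5068, -0.0976, 0.8563).
Qᵀb = (-1.5652, 1.3973, 0.5446).
Back-substitute: x_3 = 0.5446/3.7966 = 0.1434.
x_2 = (1.3973 − 2.9216·0.1434)/7.0852 = 0.1381.
x_1 = (-1.5652 + 1.3416·0.1381 + 2.4597·0.1434)/4.4721 = -0.2297.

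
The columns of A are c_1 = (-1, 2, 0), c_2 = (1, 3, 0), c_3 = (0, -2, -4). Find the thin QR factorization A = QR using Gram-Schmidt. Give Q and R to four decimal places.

c_1 = (-1, 2, 0); ‖c_1‖ = 2.2361, so e_1 = (-0.4472, 0.8944, 0.0000).
e_1·c_2 = (-0.4472)·1 + 0.8944·3 + 0.0000·0 = 2.2361.
u_2 = c_2 − 2.2361·e_1 = (2.0000, 1.0000, 0.0000).
‖u_2‖ = 2.2361, so e_2 = (0.8944, 0.4472, 0.0000).
e_1·c_3 = (-0.4472)·0 + 0.8944·(-2) + 0.0000·(-4) = -1.7889; e_2·c_3 = 0.8944·0 + 0.4472·(-2) + 0.0000·(-4) = -0.8944.
u_3 = c_3 + 1.7889·e_1 + 0.8944·e_2 = (0.0000, 0.0000, -4.0000).
‖u_3‖ = 4.0000, so e_3 = (0.0000, 0.0000, -1.0000).

Q = [[-0.4472, 0.8944, 0.0000], [0.8944, 0.4472, 0.0000], [0.0000, 0.0000, -1.0000]], R = [[2.2361, 2.2361, -1.7889], [0.0000, 2.2361, -0.8944], [0.0000, 0.0000, 4.0000]]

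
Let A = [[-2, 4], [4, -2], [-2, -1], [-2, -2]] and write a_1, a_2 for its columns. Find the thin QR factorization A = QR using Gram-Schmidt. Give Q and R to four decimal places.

a_1 = (-2, 4, -2, -2); ‖a_1‖ = 5.2915, so q_1 = (-0.3780, 0.7559, -0.3780, -0.3780).
q_1·a_2 = (-0.3780)·4 + 0.7559·(-2) + (-0.3780)·(-1) + (-0.3780)·(-2) = -1.8898.
u_2 = a_2 + 1.8898·q_1 = (3.2857, -0.5714, -1.7143, -2.7143).
‖u_2‖ = 4.6291, so q_2 = (0.7098, -0.1234, -0.3703, -0.5864).

Q = [[-0.3780, 0.7098], [0.7559, -0.1234], [-0.3780, -0.3703], [-0.3780, -0.5864]], R = [[5.2915, -1.8898], [0.0000, 4.6291]]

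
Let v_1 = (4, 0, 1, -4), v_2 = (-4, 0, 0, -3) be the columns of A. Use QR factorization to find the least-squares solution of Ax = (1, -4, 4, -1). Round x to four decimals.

v_1 = (4, 0, 1, -4); ‖v_1‖ = 5.7446, so e_1 = (0.6963, 0.0000, 0.1741, -0.6963).
e_1·v_2 = 0.6963·(-4) + 0.0000·0 + 0.1741·0 + (-0.6963)·(-3) = -0.6963.
u_2 = v_2 + 0.6963·e_1 = (-3.5152, 0.0000, 0.1212, -3.4848).
‖u_2‖ = 4.9513, so e_2 = (-0.7099, 0.0000, 0.0245, -0.7038).
Qᵀb = (2.0889, 0.0918).
Back-substitute: x_2 = 0.0918/4.9513 = 0.0185.
x_1 = (2.0889 + 0.6963·0.0185)/5.7446 = 0.3659.

x = (0.3659, 0.0185)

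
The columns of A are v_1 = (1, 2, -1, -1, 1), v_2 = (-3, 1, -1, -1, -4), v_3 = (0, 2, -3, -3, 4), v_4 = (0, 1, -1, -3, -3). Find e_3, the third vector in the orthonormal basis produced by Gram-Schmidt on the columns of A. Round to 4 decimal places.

v_1 = (1, 2, -1, -1, 1); ‖v_1‖ = 2.8284, so e_1 = (0.3536, 0.7071, -0.3536, -0.3536, 0.3536).
e_1·v_2 = 0.3536·(-3) + 0.7071·1 + (-0.3536)·(-1) + (-0.3536)·(-1) + 0.3536·(-4) = -1.0607.
u_2 = v_2 + 1.0607·e_1 = (-2.6250, 1.7500, -1.3750, -1.3750, -3.6250).
‖u_2‖ = 5.1841, so e_2 = (-0.5064, 0.3376, -0.2652, -0.2652, -0.6993).
e_1·v_3 = 0.3536·0 + 0.7071·2 + (-0.3536)·(-3) + (-0.3536)·(-3) + 0.3536·4 = 4.9497; e_2·v_3 = (-0.5064)·0 + 0.3376·2 + (-0.2652)·(-3) + (-0.2652)·(-3) + (-0.6993)·4 = -0.5305.
u_3 = v_3 − 4.9497·e_1 + 0.5305·e_2 = (-2.0186, -1.3209, -1.3907, -1.3907, 1.8791).
‖u_3‖ = 3.6357, so e_3 = (-0.5552, -0.3633, -0.3825, -0.3825, 0.5168).

e_3 = (-0.5552, -0.3633, -0.3825, -0.3825, 0.5168)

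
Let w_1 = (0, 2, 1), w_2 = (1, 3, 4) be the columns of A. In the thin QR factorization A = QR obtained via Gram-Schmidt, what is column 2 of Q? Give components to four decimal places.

e_1 = w_1/‖w_1‖ = (0, 2, 1)/2.2361 = (0.0000, 0.8944, 0.4472).
r_{12} = e_1·w_2 = 4.4721.
u_2 = w_2 − 4.4721·e_1 = (1.0000, -1.0000, 2.0000).
‖u_2‖ = 2.4495, so e_2 = (0.4082, -0.4082, 0.8165).

e_2 = (0.4082, -0.4082, 0.8165)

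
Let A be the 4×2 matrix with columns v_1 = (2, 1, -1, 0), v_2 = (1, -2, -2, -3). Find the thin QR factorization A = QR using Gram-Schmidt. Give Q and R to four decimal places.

v_1 = (2, 1, -1, 0); ‖v_1‖ = 2.4495, so e_1 = (0.8165, 0.4082, -0.4082, 0.0000).
e_1·v_2 = 0.8165·1 + 0.4082·(-2) + (-0.4082)·(-2) + 0.0000·(-3) = 0.8165.
u_2 = v_2 − 0.8165·e_1 = (0.3333, -2.3333, -1.6667, -3.0000).
‖u_2‖ = 4.1633, so e_2 = (0.0801, -0.5604, -0.4003, -0.7206).

Q = [[0.8165, 0.0801], [0.4082, -0.5604], [-0.4082, -0.4003], [0.0000, -0.7206]], R = [[2.4495, 0.8165], [0.0000, 4.1633]]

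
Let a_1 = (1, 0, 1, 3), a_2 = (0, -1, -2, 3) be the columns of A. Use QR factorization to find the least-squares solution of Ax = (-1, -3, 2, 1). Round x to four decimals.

x = (0.4000, -0.0571)

a_1 = (1, 0, 1, 3); ‖a_1‖ = 3.3166, so e_1 = (0.3015, 0.0000, 0.3015, 0.9045).
e_1·a_2 = 0.3015·0 + 0.0000·(-1) + 0.3015·(-2) + 0.9045·3 = 2.1106.
u_2 = a_2 − 2.1106·e_1 = (-0.6364, -1.0000, -2.6364, 1.0909).
‖u_2‖ = 3.0896, so e_2 = (-0.2060, -0.3237, -0.8533, 0.3531).
Qᵀb = (1.2060, -0.1765).
Back-substitute: x_2 = -0.1765/3.0896 = -0.0571.
x_1 = (1.2060 − 2.1106·(-0.0571))/3.3166 = 0.4000.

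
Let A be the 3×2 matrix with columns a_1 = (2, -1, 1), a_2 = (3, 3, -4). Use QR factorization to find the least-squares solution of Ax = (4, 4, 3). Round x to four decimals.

e_1 = a_1/‖a_1‖ = (2, -1, 1)/2.4495 = (0.8165, -0.4082, 0.4082).
r_{12} = e_1·a_2 = -0.4082.
u_2 = a_2 + 0.4082·e_1 = (3.3333, 2.8333, -3.8333).
‖u_2‖ = 5.8166, so e_2 = (0.5731, 0.4871, -0.6590).
Qᵀb = (2.8577, 2.2636).
Back-substitute: x_2 = 2.2636/5.8166 = 0.3892.
x_1 = (2.8577 + 0.4082·0.3892)/2.4495 = 1.2315.

x = (1.2315, 0.3892)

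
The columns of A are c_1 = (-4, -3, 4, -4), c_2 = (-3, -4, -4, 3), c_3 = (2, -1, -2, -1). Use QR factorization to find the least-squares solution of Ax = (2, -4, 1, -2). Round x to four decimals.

e_1 = c_1/‖c_1‖ = (-4, -3, 4, -4)/7.5498 = (-0.5298, -0.3974, 0.5298, -0.5298).
r_{12} = e_1·c_2 = -0.5298.
u_2 = c_2 + 0.5298·e_1 = (-3.2807, -4.2105, -3.7193, 2.7193).
‖u_2‖ = 7.0512, so e_2 = (-0.4653, -0.5971, -0.5275, 0.3857).
r_{13} = e_1·c_3 = -1.1921; r_{23} = e_2·c_3 = 0.3359.
u_3 = c_3 + 1.1921·e_1 − 0.3359·e_2 = (1.5247, -1.2731, -1.1912, -1.7611).
‖u_3‖ = 2.9097, so e_3 = (0.5240, -0.4375, -0.4094, -0.6053).
Qᵀb = (2.1193, 0.1592, 3.5993).
Back-substitute: x_3 = 3.5993/2.9097 = 1.2370.
x_2 = (0.1592 − 0.3359·1.2370)/7.0512 = -0.0363.
x_1 = (2.1193 + 0.5298·(-0.0363) + 1.1921·1.2370)/7.5498 = 0.4735.

x = (0.4735, -0.0363, 1.2370)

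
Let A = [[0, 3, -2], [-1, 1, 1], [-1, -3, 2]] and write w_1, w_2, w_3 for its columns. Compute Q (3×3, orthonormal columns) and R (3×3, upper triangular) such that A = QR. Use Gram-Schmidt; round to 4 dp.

w_1 = (0, -1, -1); ‖w_1‖ = 1.4142, so q_1 = (0.0000, -0.7071, -0.7071).
q_1·w_2 = 0.0000·3 + (-0.7071)·1 + (-0.7071)·(-3) = 1.4142.
u_2 = w_2 − 1.4142·q_1 = (3.0000, 2.0000, -2.0000).
‖u_2‖ = 4.1231, so q_2 = (0.7276, 0.4851, -0.4851).
q_1·w_3 = 0.0000·(-2) + (-0.7071)·1 + (-0.7071)·2 = -2.1213; q_2·w_3 = 0.7276·(-2) + 0.4851·1 + (-0.4851)·2 = -1.9403.
u_3 = w_3 + 2.1213·q_1 + 1.9403·q_2 = (-0.5882, 0.4412, -0.4412).
‖u_3‖ = 0.8575, so q_3 = (-0.6860, 0.5145, -0.5145).

Q = [[0.0000, 0.7276, -0.6860], [-0.7071, 0.4851, 0.5145], [-0.7071, -0.4851, -0.5145]], R = [[1.4142, 1.4142, -2.1213], [0.0000, 4.1231, -1.9403], [0.0000, 0.0000, 0.8575]]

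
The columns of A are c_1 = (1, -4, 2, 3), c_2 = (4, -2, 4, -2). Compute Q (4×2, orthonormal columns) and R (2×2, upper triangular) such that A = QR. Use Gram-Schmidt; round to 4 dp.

c_1 = (1, -4, 2, 3); ‖c_1‖ = 5.4772, so q_1 = (0.1826, -0.7303, 0.3651, 0.5477).
q_1·c_2 = 0.1826·4 + (-0.7303)·(-2) + 0.3651·4 + 0.5477·(-2) = 2.5560.
u_2 = c_2 − 2.5560·q_1 = (3.5333, -0.1333, 3.0667, -3.4000).
‖u_2‖ = 5.7850, so q_2 = (0.6108, -0.0230, 0.5301, -0.5877).

Q = [[0.1826, 0.6108], [-0.7303, -0.0230], [0.3651, 0.5301], [0.5477, -0.5877]], R = [[5.4772, 2.5560], [0.0000, 5.7850]]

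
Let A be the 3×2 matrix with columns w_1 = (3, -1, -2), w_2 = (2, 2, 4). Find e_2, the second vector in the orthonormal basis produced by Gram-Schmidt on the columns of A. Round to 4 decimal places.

e_1 = w_1/‖w_1‖ = (3, -1, -2)/3.7417 = (0.8018, -0.2673, -0.5345).
r_{12} = e_1·w_2 = -1.0690.
u_2 = w_2 + 1.0690·e_1 = (2.8571, 1.7143, 3.4286).
‖u_2‖ = 4.7809, so e_2 = (0.5976, 0.3586, 0.7171).

e_2 = (0.5976, 0.3586, 0.7171)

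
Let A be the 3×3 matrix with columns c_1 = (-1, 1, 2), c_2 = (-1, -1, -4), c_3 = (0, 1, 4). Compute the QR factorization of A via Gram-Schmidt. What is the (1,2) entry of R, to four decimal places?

e_1 = c_1/‖c_1‖ = (-1, 1, 2)/2.4495 = (-0.4082, 0.4082, 0.8165).
r_{12} = e_1·c_2 = -3.2660.

r_{12} = -3.2660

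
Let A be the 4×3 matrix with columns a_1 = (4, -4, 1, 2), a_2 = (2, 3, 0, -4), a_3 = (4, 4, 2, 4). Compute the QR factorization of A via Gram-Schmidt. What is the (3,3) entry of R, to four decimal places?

r_{33} = 6.8708

a_1 = (4, -4, 1, 2); ‖a_1‖ = 6.0828, so q_1 = (0.6576, -0.6576, 0.1644, 0.3288).
q_1·a_2 = 0.6576·2 + (-0.6576)·3 + 0.1644·0 + 0.3288·(-4) = -1.9728.
u_2 = a_2 + 1.9728·q_1 = (3.2973, 1.7027, 0.3243, -3.3514).
‖u_2‖ = 5.0108, so q_2 = (0.6580, 0.3398, 0.0647, -0.6688).
q_1·a_3 = 0.6576·4 + (-0.6576)·4 + 0.1644·2 + 0.3288·4 = 1.6440; q_2·a_3 = 0.6580·4 + 0.3398·4 + 0.0647·2 + (-0.6688)·4 = 1.4455.
u_3 = a_3 − 1.6440·q_1 − 1.4455·q_2 = (1.9677, 4.5899, 1.6362, 4.4263).
r_{33} = ‖u_3‖ = 6.8708.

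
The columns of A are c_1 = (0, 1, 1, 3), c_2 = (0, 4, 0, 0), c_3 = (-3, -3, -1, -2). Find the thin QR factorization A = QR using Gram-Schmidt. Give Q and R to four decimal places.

e_1 = c_1/‖c_1‖ = (0, 1, 1, 3)/3.3166 = (0.0000, 0.3015, 0.3015, 0.9045).
r_{12} = e_1·c_2 = 1.2060.
u_2 = c_2 − 1.2060·e_1 = (0.0000, 3.6364, -0.3636, -1.0909).
‖u_2‖ = 3.8139, so e_2 = (0.0000, 0.9535, -0.0953, -0.2860).
r_{13} = e_1·c_3 = -3.0151; r_{23} = e_2·c_3 = -2.1930.
u_3 = c_3 + 3.0151·e_1 + 2.1930·e_2 = (-3.0000, 0.0000, -0.3000, 0.1000).
‖u_3‖ = 3.0166, so e_3 = (-0.9945, 0.0000, -0.0994, 0.0331).

Q = [[0.0000, 0.0000, -0.9945], [0.3015, 0.9535, 0.0000], [0.3015, -0.0953, -0.0994], [0.9045, -0.2860, 0.0331]], R = [[3.3166, 1.2060, -3.0151], [0.0000, 3.8139, -2.1930], [0.0000, 0.0000, 3.0166]]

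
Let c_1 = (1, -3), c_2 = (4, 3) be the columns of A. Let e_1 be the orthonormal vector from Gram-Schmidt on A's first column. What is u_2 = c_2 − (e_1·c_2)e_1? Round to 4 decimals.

c_1 = (1, -3); ‖c_1‖ = 3.1623, so e_1 = (0.3162, -0.9487).
e_1·c_2 = 0.3162·4 + (-0.9487)·3 = -1.5811.
u_2 = c_2 + 1.5811·e_1 = (4.5000, 1.5000).

u_2 = (4.5000, 1.5000)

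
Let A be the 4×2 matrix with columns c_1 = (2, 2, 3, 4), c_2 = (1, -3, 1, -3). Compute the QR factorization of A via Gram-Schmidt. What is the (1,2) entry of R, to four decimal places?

c_1 = (2, 2, 3, 4); ‖c_1‖ = 5.7446, so q_1 = (0.3482, 0.3482, 0.5222, 0.6963).
r_{12} = q_1·c_2 = -2.2630.

r_{12} = -2.2630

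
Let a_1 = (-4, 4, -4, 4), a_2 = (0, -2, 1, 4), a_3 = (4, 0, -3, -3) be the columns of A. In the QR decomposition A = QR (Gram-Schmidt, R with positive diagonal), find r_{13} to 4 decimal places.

r_{13} = -2.0000

q_1 = a_1/‖a_1‖ = (-4, 4, -4, 4)/8.0000 = (-0.5000, 0.5000, -0.5000, 0.5000).
r_{13} = q_1·a_3 = -2.0000.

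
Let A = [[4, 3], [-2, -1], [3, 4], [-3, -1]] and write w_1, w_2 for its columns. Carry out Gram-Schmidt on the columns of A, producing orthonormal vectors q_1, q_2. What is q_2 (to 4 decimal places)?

w_1 = (4, -2, 3, -3); ‖w_1‖ = 6.1644, so q_1 = (0.6489, -0.3244, 0.4867, -0.4867).
q_1·w_2 = 0.6489·3 + (-0.3244)·(-1) + 0.4867·4 + (-0.4867)·(-1) = 4.7044.
u_2 = w_2 − 4.7044·q_1 = (-0.0526, 0.5263, 1.7105, 1.2895).
‖u_2‖ = 2.2064, so q_2 = (-0.0239, 0.2385, 0.7752, 0.5844).

q_2 = (-0.0239, 0.2385, 0.7752, 0.5844)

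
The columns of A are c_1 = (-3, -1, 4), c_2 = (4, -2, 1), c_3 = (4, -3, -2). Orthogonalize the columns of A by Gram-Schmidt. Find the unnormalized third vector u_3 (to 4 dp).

c_1 = (-3, -1, 4); ‖c_1‖ = 5.0990, so e_1 = (-0.5883, -0.1961, 0.7845).
e_1·c_2 = (-0.5883)·4 + (-0.1961)·(-2) + 0.7845·1 = -1.1767.
u_2 = c_2 + 1.1767·e_1 = (3.3077, -2.2308, 1.9231).
‖u_2‖ = 4.4289, so e_2 = (0.7468, -0.5037, 0.4342).
e_1·c_3 = (-0.5883)·4 + (-0.1961)·(-3) + 0.7845·(-2) = -3.3340; e_2·c_3 = 0.7468·4 + (-0.5037)·(-3) + 0.4342·(-2) = 3.6300.
u_3 = c_3 + 3.3340·e_1 − 3.6300·e_2 = (-0.6725, -1.8255, -0.9608).

u_3 = (-0.6725, -1.8255, -0.9608)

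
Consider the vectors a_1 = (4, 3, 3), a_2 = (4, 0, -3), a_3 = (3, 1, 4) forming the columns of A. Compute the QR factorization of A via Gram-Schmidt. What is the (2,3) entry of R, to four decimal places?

q_1 = a_1/‖a_1‖ = (4, 3, 3)/5.8310 = (0.6860, 0.5145, 0.5145).
r_{12} = q_1·a_2 = 1.2005.
u_2 = a_2 − 1.2005·q_1 = (3.1765, -0.6176, -3.6176).
‖u_2‖ = 4.8537, so q_2 = (0.6544, -0.1273, -0.7453).
r_{23} = q_2·a_3 = -1.1453.

r_{23} = -1.1453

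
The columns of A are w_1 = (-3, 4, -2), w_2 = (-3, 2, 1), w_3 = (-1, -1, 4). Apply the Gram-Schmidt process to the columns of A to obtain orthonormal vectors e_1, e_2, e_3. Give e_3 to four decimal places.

w_1 = (-3, 4, -2); ‖w_1‖ = 5.3852, so e_1 = (-0.5571, 0.7428, -0.3714).
e_1·w_2 = (-0.5571)·(-3) + 0.7428·2 + (-0.3714)·1 = 2.7854.
u_2 = w_2 − 2.7854·e_1 = (-1.4483, -0.0690, 2.0345).
‖u_2‖ = 2.4983, so e_2 = (-0.5797, -0.0276, 0.8144).
e_1·w_3 = (-0.5571)·(-1) + 0.7428·(-1) + (-0.3714)·4 = -1.6713; e_2·w_3 = (-0.5797)·(-1) + (-0.0276)·(-1) + 0.8144·4 = 3.8647.
u_3 = w_3 + 1.6713·e_1 − 3.8647·e_2 = (0.3094, 0.3481, 0.2320).
‖u_3‖ = 0.5203, so e_3 = (0.5946, 0.6690, 0.4460).

e_3 = (0.5946, 0.6690, 0.4460)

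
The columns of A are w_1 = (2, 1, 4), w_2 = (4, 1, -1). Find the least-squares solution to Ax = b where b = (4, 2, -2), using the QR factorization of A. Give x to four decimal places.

x = (-0.1813, 1.1615)

w_1 = (2, 1, 4); ‖w_1‖ = 4.5826, so e_1 = (0.4364, 0.2182, 0.8729).
e_1·w_2 = 0.4364·4 + 0.2182·1 + 0.8729·(-1) = 1.0911.
u_2 = w_2 − 1.0911·e_1 = (3.5238, 0.7619, -1.9524).
‖u_2‖ = 4.0999, so e_2 = (0.8595, 0.1858, -0.4762).
Qᵀb = (0.4364, 4.7620).
Back-substitute: x_2 = 4.7620/4.0999 = 1.1615.
x_1 = (0.4364 − 1.0911·1.1615)/4.5826 = -0.1813.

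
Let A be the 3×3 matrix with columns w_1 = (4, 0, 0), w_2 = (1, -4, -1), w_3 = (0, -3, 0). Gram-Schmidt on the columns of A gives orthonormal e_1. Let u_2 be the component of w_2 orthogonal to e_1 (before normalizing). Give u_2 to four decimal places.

w_1 = (4, 0, 0); ‖w_1‖ = 4.0000, so e_1 = (1.0000, 0.0000, 0.0000).
e_1·w_2 = 1.0000·1 + 0.0000·(-4) + 0.0000·(-1) = 1.0000.
u_2 = w_2 − 1.0000·e_1 = (0.0000, -4.0000, -1.0000).

u_2 = (0.0000, -4.0000, -1.0000)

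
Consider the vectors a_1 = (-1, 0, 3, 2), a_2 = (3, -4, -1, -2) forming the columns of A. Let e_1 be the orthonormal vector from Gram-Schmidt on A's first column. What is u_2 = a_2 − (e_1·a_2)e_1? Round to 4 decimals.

u_2 = (2.2857, -4.0000, 1.1429, -0.5714)

a_1 = (-1, 0, 3, 2); ‖a_1‖ = 3.7417, so e_1 = (-0.2673, 0.0000, 0.8018, 0.5345).
e_1·a_2 = (-0.2673)·3 + 0.0000·(-4) + 0.8018·(-1) + 0.5345·(-2) = -2.6726.
u_2 = a_2 + 2.6726·e_1 = (2.2857, -4.0000, 1.1429, -0.5714).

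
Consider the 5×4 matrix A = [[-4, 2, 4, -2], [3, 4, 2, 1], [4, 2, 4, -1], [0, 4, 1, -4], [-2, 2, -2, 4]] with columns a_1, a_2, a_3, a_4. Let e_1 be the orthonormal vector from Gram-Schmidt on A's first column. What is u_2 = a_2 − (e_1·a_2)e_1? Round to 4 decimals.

a_1 = (-4, 3, 4, 0, -2); ‖a_1‖ = 6.7082, so e_1 = (-0.5963, 0.4472, 0.5963, 0.0000, -0.2981).
e_1·a_2 = (-0.5963)·2 + 0.4472·4 + 0.5963·2 + 0.0000·4 + (-0.2981)·2 = 1.1926.
u_2 = a_2 − 1.1926·e_1 = (2.7111, 3.4667, 1.2889, 4.0000, 2.3556).

u_2 = (2.7111, 3.4667, 1.2889, 4.0000, 2.3556)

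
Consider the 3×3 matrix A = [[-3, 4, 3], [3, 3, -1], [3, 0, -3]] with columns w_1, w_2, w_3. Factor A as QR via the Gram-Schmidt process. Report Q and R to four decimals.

w_1 = (-3, 3, 3); ‖w_1‖ = 5.1962, so e_1 = (-0.5774, 0.5774, 0.5774).
e_1·w_2 = (-0.5774)·4 + 0.5774·3 + 0.5774·0 = -0.5774.
u_2 = w_2 + 0.5774·e_1 = (3.6667, 3.3333, 0.3333).
‖u_2‖ = 4.9666, so e_2 = (0.7383, 0.6712, 0.0671).
e_1·w_3 = (-0.5774)·3 + 0.5774·(-1) + 0.5774·(-3) = -4.0415; e_2·w_3 = 0.7383·3 + 0.6712·(-1) + 0.0671·(-3) = 1.3423.
u_3 = w_3 + 4.0415·e_1 − 1.3423·e_2 = (-0.3243, 0.4324, -0.7568).
‖u_3‖ = 0.9300, so e_3 = (-0.3487, 0.4650, -0.8137).

Q = [[-0.5774, 0.7383, -0.3487], [0.5774, 0.6712, 0.4650], [0.5774, 0.0671, -0.8137]], R = [[5.1962, -0.5774, -4.0415], [0.0000, 4.9666, 1.3423], [0.0000, 0.0000, 0.9300]]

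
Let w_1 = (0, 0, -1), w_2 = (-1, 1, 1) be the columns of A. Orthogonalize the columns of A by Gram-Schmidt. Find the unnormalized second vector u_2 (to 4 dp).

w_1 = (0, 0, -1); ‖w_1‖ = 1.0000, so e_1 = (0.0000, 0.0000, -1.0000).
e_1·w_2 = 0.0000·(-1) + 0.0000·1 + (-1.0000)·1 = -1.0000.
u_2 = w_2 + 1.0000·e_1 = (-1.0000, 1.0000, 0.0000).

u_2 = (-1.0000, 1.0000, 0.0000)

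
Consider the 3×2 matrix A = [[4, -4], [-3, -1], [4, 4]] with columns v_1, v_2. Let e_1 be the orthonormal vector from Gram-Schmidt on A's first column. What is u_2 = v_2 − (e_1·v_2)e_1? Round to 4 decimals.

e_1 = v_1/‖v_1‖ = (4, -3, 4)/6.4031 = (0.6247, -0.4685, 0.6247).
r_{12} = e_1·v_2 = 0.4685.
u_2 = v_2 − 0.4685·e_1 = (-4.2927, -0.7805, 3.7073).

u_2 = (-4.2927, -0.7805, 3.7073)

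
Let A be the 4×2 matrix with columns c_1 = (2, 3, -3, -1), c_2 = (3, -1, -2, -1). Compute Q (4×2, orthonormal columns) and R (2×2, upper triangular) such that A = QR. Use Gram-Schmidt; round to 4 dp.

Q = [[0.4170, 0.6528], [0.6255, -0.7060], [-0.6255, -0.2131], [-0.2085, -0.1732]], R = [[4.7958, 2.0851], [0.0000, 3.2638]]

c_1 = (2, 3, -3, -1); ‖c_1‖ = 4.7958, so e_1 = (0.4170, 0.6255, -0.6255, -0.2085).
e_1·c_2 = 0.4170·3 + 0.6255·(-1) + (-0.6255)·(-2) + (-0.2085)·(-1) = 2.0851.
u_2 = c_2 − 2.0851·e_1 = (2.1304, -2.3043, -0.6957, -0.5652).
‖u_2‖ = 3.2638, so e_2 = (0.6528, -0.7060, -0.2131, -0.1732).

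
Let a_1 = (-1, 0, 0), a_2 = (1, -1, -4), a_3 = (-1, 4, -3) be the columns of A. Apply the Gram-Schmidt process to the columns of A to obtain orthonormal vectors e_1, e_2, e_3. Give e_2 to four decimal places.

e_1 = a_1/‖a_1‖ = (-1, 0, 0)/1.0000 = (-1.0000, 0.0000, 0.0000).
r_{12} = e_1·a_2 = -1.0000.
u_2 = a_2 + 1.0000·e_1 = (0.0000, -1.0000, -4.0000).
‖u_2‖ = 4.1231, so e_2 = (0.0000, -0.2425, -0.9701).

e_2 = (0.0000, -0.2425, -0.9701)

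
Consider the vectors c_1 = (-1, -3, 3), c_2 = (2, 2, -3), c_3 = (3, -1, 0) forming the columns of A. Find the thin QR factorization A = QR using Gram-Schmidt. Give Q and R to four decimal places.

Q = [[-0.2294, 0.8262, 0.5145], [-0.6882, -0.5115, 0.5145], [0.6882, -0.2361, 0.6860]], R = [[4.3589, -3.9001, 0.0000], [0.0000, 1.3377, 2.9902], [0.0000, 0.0000, 1.0290]]

c_1 = (-1, -3, 3); ‖c_1‖ = 4.3589, so q_1 = (-0.2294, -0.6882, 0.6882).
q_1·c_2 = (-0.2294)·2 + (-0.6882)·2 + 0.6882·(-3) = -3.9001.
u_2 = c_2 + 3.9001·q_1 = (1.1053, -0.6842, -0.3158).
‖u_2‖ = 1.3377, so q_2 = (0.8262, -0.5115, -0.2361).
q_1·c_3 = (-0.2294)·3 + (-0.6882)·(-1) + 0.6882·0 = 0.0000; q_2·c_3 = 0.8262·3 + (-0.5115)·(-1) + (-0.2361)·0 = 2.9902.
u_3 = c_3 + 0.0000·q_1 − 2.9902·q_2 = (0.5294, 0.5294, 0.7059).
‖u_3‖ = 1.0290, so q_3 = (0.5145, 0.5145, 0.6860).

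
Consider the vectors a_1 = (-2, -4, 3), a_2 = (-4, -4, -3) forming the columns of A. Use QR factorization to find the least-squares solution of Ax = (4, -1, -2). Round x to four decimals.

x = (-0.3320, -0.0249)

a_1 = (-2, -4, 3); ‖a_1‖ = 5.3852, so e_1 = (-0.3714, -0.7428, 0.5571).
e_1·a_2 = (-0.3714)·(-4) + (-0.7428)·(-4) + 0.5571·(-3) = 2.7854.
u_2 = a_2 − 2.7854·e_1 = (-2.9655, -1.9310, -4.5517).
‖u_2‖ = 5.7655, so e_2 = (-0.5144, -0.3349, -0.7895).
Qᵀb = (-1.8570, -0.1435).
Back-substitute: x_2 = -0.1435/5.7655 = -0.0249.
x_1 = (-1.8570 − 2.7854·(-0.0249))/5.3852 = -0.3320.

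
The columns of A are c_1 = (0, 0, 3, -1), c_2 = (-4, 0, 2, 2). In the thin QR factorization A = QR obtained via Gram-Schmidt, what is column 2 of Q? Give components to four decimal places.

c_1 = (0, 0, 3, -1); ‖c_1‖ = 3.1623, so e_1 = (0.0000, 0.0000, 0.9487, -0.3162).
e_1·c_2 = 0.0000·(-4) + 0.0000·0 + 0.9487·2 + (-0.3162)·2 = 1.2649.
u_2 = c_2 − 1.2649·e_1 = (-4.0000, 0.0000, 0.8000, 2.4000).
‖u_2‖ = 4.7329, so e_2 = (-0.8452, 0.0000, 0.1690, 0.5071).

e_2 = (-0.8452, 0.0000, 0.1690, 0.5071)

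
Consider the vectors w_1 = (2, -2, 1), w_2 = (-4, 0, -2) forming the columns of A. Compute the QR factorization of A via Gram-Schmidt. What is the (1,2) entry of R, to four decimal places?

r_{12} = -3.3333

w_1 = (2, -2, 1); ‖w_1‖ = 3.0000, so e_1 = (0.6667, -0.6667, 0.3333).
r_{12} = e_1·w_2 = -3.3333.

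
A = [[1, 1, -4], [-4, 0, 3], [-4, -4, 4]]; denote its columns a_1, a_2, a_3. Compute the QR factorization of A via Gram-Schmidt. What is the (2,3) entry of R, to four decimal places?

r_{23} = -1.2244

a_1 = (1, -4, -4); ‖a_1‖ = 5.7446, so e_1 = (0.1741, -0.6963, -0.6963).
e_1·a_2 = 0.1741·1 + (-0.6963)·0 + (-0.6963)·(-4) = 2.9593.
u_2 = a_2 − 2.9593·e_1 = (0.4848, 2.0606, -1.9394).
‖u_2‖ = 2.8710, so e_2 = (0.1689, 0.7177, -0.6755).
r_{23} = e_2·a_3 = -1.2244.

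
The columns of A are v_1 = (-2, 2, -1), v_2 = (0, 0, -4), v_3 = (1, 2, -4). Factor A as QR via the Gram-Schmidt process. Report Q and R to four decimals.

Q = [[-0.6667, 0.2357, 0.7071], [0.6667, -0.2357, 0.7071], [-0.3333, -0.9428, 0.0000]], R = [[3.0000, 1.3333, 2.0000], [0.0000, 3.7712, 3.5355], [0.0000, 0.0000, 2.1213]]

q_1 = v_1/‖v_1‖ = (-2, 2, -1)/3.0000 = (-0.6667, 0.6667, -0.3333).
r_{12} = q_1·v_2 = 1.3333.
u_2 = v_2 − 1.3333·q_1 = (0.8889, -0.8889, -3.5556).
‖u_2‖ = 3.7712, so q_2 = (0.2357, -0.2357, -0.9428).
r_{13} = q_1·v_3 = 2.0000; r_{23} = q_2·v_3 = 3.5355.
u_3 = v_3 − 2.0000·q_1 − 3.5355·q_2 = (1.5000, 1.5000, 0.0000).
‖u_3‖ = 2.1213, so q_3 = (0.7071, 0.7071, 0.0000).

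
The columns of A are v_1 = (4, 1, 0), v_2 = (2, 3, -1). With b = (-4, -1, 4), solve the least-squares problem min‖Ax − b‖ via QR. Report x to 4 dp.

x = (-0.6239, -0.5812)

e_1 = v_1/‖v_1‖ = (4, 1, 0)/4.1231 = (0.9701, 0.2425, 0.0000).
r_{12} = e_1·v_2 = 2.6679.
u_2 = v_2 − 2.6679·e_1 = (-0.5882, 2.3529, -1.0000).
‖u_2‖ = 2.6234, so e_2 = (-0.2242, 0.8969, -0.3812).
Qᵀb = (-4.1231, -1.5247).
Back-substitute: x_2 = -1.5247/2.6234 = -0.5812.
x_1 = (-4.1231 − 2.6679·(-0.5812))/4.1231 = -0.6239.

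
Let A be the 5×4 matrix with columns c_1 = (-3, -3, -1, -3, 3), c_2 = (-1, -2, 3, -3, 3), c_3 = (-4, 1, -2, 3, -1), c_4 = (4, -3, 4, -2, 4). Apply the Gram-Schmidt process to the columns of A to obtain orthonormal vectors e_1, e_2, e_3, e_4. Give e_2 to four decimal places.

e_2 = (0.2334, -0.0133, 0.9001, -0.2600, 0.2600)

c_1 = (-3, -3, -1, -3, 3); ‖c_1‖ = 6.0828, so e_1 = (-0.4932, -0.4932, -0.1644, -0.4932, 0.4932).
e_1·c_2 = (-0.4932)·(-1) + (-0.4932)·(-2) + (-0.1644)·3 + (-0.4932)·(-3) + 0.4932·3 = 3.9456.
u_2 = c_2 − 3.9456·e_1 = (0.9459, -0.0541, 3.6486, -1.0541, 1.0541).
‖u_2‖ = 4.0537, so e_2 = (0.2334, -0.0133, 0.9001, -0.2600, 0.2600).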